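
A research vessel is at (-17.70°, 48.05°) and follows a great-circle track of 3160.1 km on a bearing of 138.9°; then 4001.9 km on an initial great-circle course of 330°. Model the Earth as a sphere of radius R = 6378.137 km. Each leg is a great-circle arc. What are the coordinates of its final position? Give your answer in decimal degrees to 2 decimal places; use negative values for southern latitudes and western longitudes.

Apply the spherical direct solution leg by leg, carrying full precision between legs.
Leg 1: from (-17.70°, 48.05°), δ = 3160.1/6378.137 = 0.495458 rad, θ = 138.9° → φ = -37.50°, λ = 71.25°.
Leg 2: from (-37.50°, 71.25°), δ = 4001.9/6378.137 = 0.627440 rad, θ = 330° → φ = -5.13°, λ = 54.11°.

latitude -5.13°, longitude 54.11°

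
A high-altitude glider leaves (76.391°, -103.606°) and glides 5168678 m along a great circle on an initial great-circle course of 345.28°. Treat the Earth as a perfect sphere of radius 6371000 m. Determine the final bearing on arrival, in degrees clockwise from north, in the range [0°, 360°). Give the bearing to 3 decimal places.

final bearing 186.225°

Angular distance δ = d/R = 5168678 / 6371000 = 0.811282 rad.
Start latitude φ₁ = 1.333274 rad; initial bearing θ = 6.026273 rad.
sin φ₂ = sin φ₁ cos δ + cos φ₁ sin δ cos θ = (0.971924)(0.688569) + (0.235295)(0.725171)(0.967179) = 0.834266
φ₂ = asin(0.834266) = 0.986800 rad = 56.539°.
Then Δλ = atan2(-0.043356, -0.122274) = -2.800842 rad, from sin θ sin δ cos φ₁ over cos δ − sin φ₁ sin φ₂.
λ₂ = -103.606° + -160.476° = -264.082°, normalized to (−180°, 180°] → 95.918°.
The forward bearing on arrival equals the back-azimuth from the destination plus 180°.
Back-azimuth from P₂ (56.539°, 95.918°) to P₁ (76.391°, -103.606°), with Δλ' = λ₁ − λ₂ = -199.524°: atan2( sin Δλ' cos φ₁ , cos φ₂ sin φ₁ − sin φ₂ cos φ₁ cos Δλ' ) = 6.225°.
Final bearing = (6.225° + 180°) mod 360° = 186.225°.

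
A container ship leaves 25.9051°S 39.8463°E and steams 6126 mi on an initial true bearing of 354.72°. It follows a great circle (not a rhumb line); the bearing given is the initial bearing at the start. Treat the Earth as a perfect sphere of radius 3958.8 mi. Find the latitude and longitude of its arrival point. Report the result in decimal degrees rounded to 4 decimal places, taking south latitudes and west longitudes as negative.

latitude 62.2828°, longitude 28.4380°

Angular distance δ = d/R = 6126 / 3958.8 = 1.547439 rad.
With φ₁ = -25.9051° = -0.452129 rad and θ = 354.72° = 6.191032 rad:
Applying the spherical law of cosines for sides, sin φ₂ = sin φ₁ cos δ + cos φ₁ sin δ cos θ = 0.885254, so φ₂ = 62.2828°.
Δλ = atan2( sin θ sin δ cos φ₁ , cos δ − sin φ₁ sin φ₂ ) = atan2(-0.082754, 0.410107) = -0.199112 rad = -11.4083°.
Hence λ₂ = 39.8463° + -11.4083° = 28.4380°.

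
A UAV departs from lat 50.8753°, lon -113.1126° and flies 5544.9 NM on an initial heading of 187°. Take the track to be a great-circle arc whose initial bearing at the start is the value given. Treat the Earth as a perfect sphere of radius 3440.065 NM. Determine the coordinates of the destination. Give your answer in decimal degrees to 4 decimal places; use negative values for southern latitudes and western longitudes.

Central angle δ = d/R = 1.611859 rad.
With φ₁ = 50.8753° = 0.887941 rad and θ = 187° = 3.263766 rad:
Destination latitude: φ₂ = arcsin( sin φ₁ cos δ + cos φ₁ sin δ cos θ ) = arcsin(-0.657625) = -41.1190°.
Then Δλ = atan2(-0.076836, 0.469118) = -0.162347 rad, from sin θ sin δ cos φ₁ over cos δ − sin φ₁ sin φ₂.
Hence λ₂ = -113.1126° + -9.3018° = -122.4144°.

latitude -41.1190°, longitude -122.4144°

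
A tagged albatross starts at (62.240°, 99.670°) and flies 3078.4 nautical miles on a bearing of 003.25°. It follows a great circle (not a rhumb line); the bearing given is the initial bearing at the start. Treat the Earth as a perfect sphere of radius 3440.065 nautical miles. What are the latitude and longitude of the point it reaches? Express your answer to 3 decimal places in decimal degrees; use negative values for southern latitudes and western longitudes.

δ = 3078.4/3440.065 = 0.894867 rad (51.2721°).
Start latitude φ₁ = 1.086293 rad; initial bearing θ = 0.056723 rad.
Destination latitude: φ₂ = arcsin( sin φ₁ cos δ + cos φ₁ sin δ cos θ ) = arcsin(0.916392) = 66.404°.
Then Δλ = atan2(0.020600, -0.185298) = 3.030876 rad, from sin θ sin δ cos φ₁ over cos δ − sin φ₁ sin φ₂.
λ₂ = 99.670° + 173.656° = 273.326°, normalized to (−180°, 180°] → -86.674°.

latitude 66.404°, longitude -86.674°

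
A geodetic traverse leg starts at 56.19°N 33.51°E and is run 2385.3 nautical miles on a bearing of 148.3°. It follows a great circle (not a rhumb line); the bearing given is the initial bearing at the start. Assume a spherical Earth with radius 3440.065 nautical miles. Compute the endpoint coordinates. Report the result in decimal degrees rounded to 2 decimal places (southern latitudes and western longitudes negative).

Angular distance δ = d/R = 2385.3 / 3440.065 = 0.693388 rad.
With φ₁ = 56.19° = 0.980701 rad and θ = 148.3° = 2.588323 rad:
sin φ₂ = sin φ₁ cos δ + cos φ₁ sin δ cos θ = (0.830887)(0.769085) + (0.556441)(0.639147)(-0.850811) = 0.336434
φ₂ = asin(0.336434) = 0.343128 rad = 19.66°.
Then Δλ = atan2(0.186882, 0.489546) = 0.364672 rad, from sin θ sin δ cos φ₁ over cos δ − sin φ₁ sin φ₂.
Hence λ₂ = 33.51° + 20.89° = 54.40°.

latitude 19.66°, longitude 54.40°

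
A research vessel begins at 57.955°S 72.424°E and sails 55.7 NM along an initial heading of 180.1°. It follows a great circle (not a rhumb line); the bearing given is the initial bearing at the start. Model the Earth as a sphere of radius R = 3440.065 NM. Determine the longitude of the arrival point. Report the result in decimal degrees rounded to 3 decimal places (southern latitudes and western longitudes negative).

Angular distance δ = d/R = 55.7 / 3440.065 = 0.016192 rad.
Converting: φ₁ = -1.011506 rad, θ = 3.143338 rad.
sin φ₂ = sin φ₁ cos δ + cos φ₁ sin δ cos θ = (-0.847632)(0.999869) + (0.530585)(0.016191)(-0.999998) = -0.856111
φ₂ = asin(-0.856111) = -1.027697 rad = -58.883°.
Δλ = atan2( sin θ sin δ cos φ₁ , cos δ − sin φ₁ sin φ₂ ) = atan2(-0.000015, 0.274202) = -0.000055 rad = -0.003°.
λ₂ = 72.424° + -0.003° = 72.421°.

longitude 72.421°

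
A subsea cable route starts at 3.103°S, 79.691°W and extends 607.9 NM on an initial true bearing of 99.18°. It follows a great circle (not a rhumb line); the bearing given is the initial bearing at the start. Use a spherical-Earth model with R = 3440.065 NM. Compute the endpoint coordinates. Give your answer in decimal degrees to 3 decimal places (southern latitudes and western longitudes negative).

Angular distance δ = d/R = 607.9 / 3440.065 = 0.176712 rad.
Converting: φ₁ = -0.054158 rad, θ = 1.731018 rad.
Applying the spherical law of cosines for sides, sin φ₂ = sin φ₁ cos δ + cos φ₁ sin δ cos θ = -0.081292, so φ₂ = -4.663°.
Δλ = atan2( sin θ sin δ cos φ₁ , cos δ − sin φ₁ sin φ₂ ) = atan2(0.173288, 0.980027) = 0.175010 rad = 10.027°.
λ₂ = λ₁ + Δλ = -69.664°.

latitude -4.663°, longitude -69.664°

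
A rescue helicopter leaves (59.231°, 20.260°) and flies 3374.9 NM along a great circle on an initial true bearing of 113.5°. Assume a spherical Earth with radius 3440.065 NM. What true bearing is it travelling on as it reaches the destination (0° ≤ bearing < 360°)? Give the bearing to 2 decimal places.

final bearing 150.45°

Angular distance δ = d/R = 3374.9 / 3440.065 = 0.981057 rad.
With φ₁ = 59.231° = 1.033776 rad and θ = 113.5° = 1.980949 rad:
sin φ₂ = sin φ₁ cos δ + cos φ₁ sin δ cos θ = (0.859237)(0.556144) + (0.511578)(0.831086)(-0.398749) = 0.308325
φ₂ = asin(0.308325) = 0.313432 rad = 17.958°.
For the longitude increment, Δλ = atan2( sin θ sin δ cos φ₁, cos δ − sin φ₁ sin φ₂ ) = atan2(0.389902, 0.291220) = 53.244°.
λ₂ = 20.260° + 53.244° = 73.504°.
The forward bearing on arrival equals the back-azimuth from the destination plus 180°.
Back-azimuth from P₂ (17.96°, 73.50°) to P₁ (59.23°, 20.26°), with Δλ' = λ₁ − λ₂ = -53.24°: atan2( sin Δλ' cos φ₁ , cos φ₂ sin φ₁ − sin φ₂ cos φ₁ cos Δλ' ) = 330.45°.
Final bearing = (330.45° + 180°) mod 360° = 150.45°.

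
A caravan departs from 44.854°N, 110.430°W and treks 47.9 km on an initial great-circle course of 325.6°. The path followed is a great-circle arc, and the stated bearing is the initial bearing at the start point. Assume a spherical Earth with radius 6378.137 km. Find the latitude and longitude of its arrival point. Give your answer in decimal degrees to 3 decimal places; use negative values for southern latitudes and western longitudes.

Central angle δ = d/R = 0.007510 rad.
With φ₁ = 44.854° = 0.782850 rad and θ = 325.6° = 5.682792 rad:
Applying the spherical law of cosines for sides, sin φ₂ = sin φ₁ cos δ + cos φ₁ sin δ cos θ = 0.709676, so φ₂ = 45.209°.
Then Δλ = atan2(-0.003008, 0.499436) = -0.006022 rad, from sin θ sin δ cos φ₁ over cos δ − sin φ₁ sin φ₂.
λ₂ = λ₁ + Δλ = -110.775°.

latitude 45.209°, longitude -110.775°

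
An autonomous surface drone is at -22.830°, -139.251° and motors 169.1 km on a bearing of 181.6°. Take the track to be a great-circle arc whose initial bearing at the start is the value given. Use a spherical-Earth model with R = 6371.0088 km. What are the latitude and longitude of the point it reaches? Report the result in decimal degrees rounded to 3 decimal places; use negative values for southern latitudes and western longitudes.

latitude -24.350°, longitude -139.298°

δ = 169.1/6371.0088 = 0.026542 rad (1.5208°).
With φ₁ = -22.830° = -0.398459 rad and θ = 181.6° = 3.169518 rad:
sin φ₂ = sin φ₁ cos δ + cos φ₁ sin δ cos θ = (-0.387998)(0.999648) + (0.921660)(0.026539)(-0.999610) = -0.412312
φ₂ = asin(-0.412312) = -0.424990 rad = -24.350°.
For the longitude increment, Δλ = atan2( sin θ sin δ cos φ₁, cos δ − sin φ₁ sin φ₂ ) = atan2(-0.000683, 0.839671) = -0.047°.
λ₂ = -139.251° + -0.047° = -139.298°.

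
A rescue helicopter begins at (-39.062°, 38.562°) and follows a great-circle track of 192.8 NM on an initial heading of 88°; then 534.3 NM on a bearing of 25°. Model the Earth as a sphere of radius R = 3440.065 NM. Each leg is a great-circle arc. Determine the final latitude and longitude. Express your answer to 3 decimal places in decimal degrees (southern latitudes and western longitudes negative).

latitude -30.727°, longitude 47.047°

Apply the spherical direct solution leg by leg, carrying full precision between legs.
Leg 1: from (-39.062°, 38.562°), δ = 192.8/3440.065 = 0.056045 rad, θ = 88° → φ = -38.877°, λ = 42.686°.
Leg 2: from (-38.877°, 42.686°), δ = 534.3/3440.065 = 0.155317 rad, θ = 25° → φ = -30.727°, λ = 47.047°.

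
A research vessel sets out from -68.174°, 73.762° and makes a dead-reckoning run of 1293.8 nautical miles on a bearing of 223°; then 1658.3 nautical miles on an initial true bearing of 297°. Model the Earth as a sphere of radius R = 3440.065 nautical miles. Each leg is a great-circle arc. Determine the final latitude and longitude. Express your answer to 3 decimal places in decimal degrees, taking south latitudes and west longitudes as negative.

latitude -52.848°, longitude -38.337°

Apply the spherical direct solution leg by leg, carrying full precision between legs.
Leg 1: from (-68.174°, 73.762°), δ = 1293.8/3440.065 = 0.376098 rad, θ = 223° → φ = -74.430°, λ = 4.818°.
Leg 2: from (-74.430°, 4.818°), δ = 1658.3/3440.065 = 0.482055 rad, θ = 297° → φ = -52.848°, λ = -38.337°.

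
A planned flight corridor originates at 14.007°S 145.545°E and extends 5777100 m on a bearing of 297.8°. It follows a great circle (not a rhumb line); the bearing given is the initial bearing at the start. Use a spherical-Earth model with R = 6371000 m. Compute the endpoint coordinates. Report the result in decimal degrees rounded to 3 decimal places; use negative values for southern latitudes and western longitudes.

δ = 5777100/6371000 = 0.906781 rad (51.9547°).
Converting: φ₁ = -0.244468 rad, θ = 5.197591 rad.
Applying the spherical law of cosines for sides, sin φ₂ = sin φ₁ cos δ + cos φ₁ sin δ cos θ = 0.207204, so φ₂ = 11.959°.
Δλ = atan2( sin θ sin δ cos φ₁ , cos δ − sin φ₁ sin φ₂ ) = atan2(-0.675915, 0.666436) = -0.792460 rad = -45.405°.
Hence λ₂ = 145.545° + -45.405° = 100.140°.

latitude 11.959°, longitude 100.140°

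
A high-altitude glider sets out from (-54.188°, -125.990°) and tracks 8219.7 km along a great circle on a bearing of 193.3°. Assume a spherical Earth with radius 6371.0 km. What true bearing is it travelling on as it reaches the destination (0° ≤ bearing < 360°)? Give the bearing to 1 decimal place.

The arc subtends δ = 8219.7/6371 = 1.290174 rad at the centre.
Start latitude φ₁ = -0.945759 rad; initial bearing θ = 3.373721 rad.
Destination latitude: φ₂ = arcsin( sin φ₁ cos δ + cos φ₁ sin δ cos θ ) = arcsin(-0.771752) = -50.512°.
Δλ = atan2( sin θ sin δ cos φ₁ , cos δ − sin φ₁ sin φ₂ ) = atan2(-0.129343, -0.348892) = -2.786576 rad = -159.659°.
λ₂ = -125.990° + -159.659° = -285.649°, normalized to (−180°, 180°] → 74.351°.
The forward bearing on arrival equals the back-azimuth from the destination plus 180°.
Back-azimuth from P₂ (-50.5°, 74.4°) to P₁ (-54.2°, -126.0°), with Δλ' = λ₁ − λ₂ = -200.3°: atan2( sin Δλ' cos φ₁ , cos φ₂ sin φ₁ − sin φ₂ cos φ₁ cos Δλ' ) = 167.8°.
Final bearing = (167.8° + 180°) mod 360° = 347.8°.

final bearing 347.8°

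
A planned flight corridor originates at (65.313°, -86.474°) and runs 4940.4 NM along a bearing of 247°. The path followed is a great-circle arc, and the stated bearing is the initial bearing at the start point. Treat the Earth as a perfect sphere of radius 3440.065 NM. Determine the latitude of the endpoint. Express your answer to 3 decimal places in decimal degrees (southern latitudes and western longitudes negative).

latitude -2.277°

Angular distance δ = d/R = 4940.4 / 3440.065 = 1.436136 rad.
Converting: φ₁ = 1.139927 rad, θ = 4.310963 rad.
sin φ₂ = sin φ₁ cos δ + cos φ₁ sin δ cos θ = (0.908603)(0.134254) + (0.417661)(0.990947)(-0.390731) = -0.039732
φ₂ = asin(-0.039732) = -0.039743 rad = -2.277°.
Δλ = atan2( sin θ sin δ cos φ₁ , cos δ − sin φ₁ sin φ₂ ) = atan2(-0.380978, 0.170355) = -1.150314 rad = -65.908°.
λ₂ = -86.474° + -65.908° = -152.382°.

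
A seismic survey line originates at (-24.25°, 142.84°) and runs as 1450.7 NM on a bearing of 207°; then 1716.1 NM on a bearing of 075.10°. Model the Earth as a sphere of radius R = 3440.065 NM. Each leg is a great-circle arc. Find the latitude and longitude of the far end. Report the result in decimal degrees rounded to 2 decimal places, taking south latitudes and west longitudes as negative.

latitude -32.28°, longitude 160.75°

Apply the spherical direct solution leg by leg, carrying full precision between legs.
Leg 1: from (-24.25°, 142.84°), δ = 1450.7/3440.065 = 0.421707 rad, θ = 207° → φ = -45.01°, λ = 127.60°.
Leg 2: from (-45.01°, 127.60°), δ = 1716.1/3440.065 = 0.498857 rad, θ = 75.1° → φ = -32.28°, λ = 160.75°.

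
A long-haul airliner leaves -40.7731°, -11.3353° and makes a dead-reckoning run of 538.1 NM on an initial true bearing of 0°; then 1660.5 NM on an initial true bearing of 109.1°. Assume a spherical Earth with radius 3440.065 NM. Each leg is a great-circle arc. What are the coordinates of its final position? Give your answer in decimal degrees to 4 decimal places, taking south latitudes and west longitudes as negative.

Apply the spherical direct solution leg by leg, carrying full precision between legs.
Leg 1: from (-40.7731°, -11.3353°), δ = 538.1/3440.065 = 0.156421 rad, θ = 0° → φ = -31.8108°, λ = -11.3353°.
Leg 2: from (-31.8108°, -11.3353°), δ = 1660.5/3440.065 = 0.482694 rad, θ = 109.1° → φ = -36.5812°, λ = 21.7722°.

latitude -36.5812°, longitude 21.7722°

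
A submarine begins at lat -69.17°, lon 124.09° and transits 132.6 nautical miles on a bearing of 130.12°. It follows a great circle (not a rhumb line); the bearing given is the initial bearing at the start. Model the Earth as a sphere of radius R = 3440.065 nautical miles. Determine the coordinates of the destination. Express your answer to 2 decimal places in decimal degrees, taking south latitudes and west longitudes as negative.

Central angle δ = d/R = 0.038546 rad.
Converting: φ₁ = -1.207244 rad, θ = 2.271022 rad.
Destination latitude: φ₂ = arcsin( sin φ₁ cos δ + cos φ₁ sin δ cos θ ) = arcsin(-0.942776) = -70.52°.
Then Δλ = atan2(0.010479, 0.118102) = 0.088496 rad, from sin θ sin δ cos φ₁ over cos δ − sin φ₁ sin φ₂.
Hence λ₂ = 124.09° + 5.07° = 129.16°.

latitude -70.52°, longitude 129.16°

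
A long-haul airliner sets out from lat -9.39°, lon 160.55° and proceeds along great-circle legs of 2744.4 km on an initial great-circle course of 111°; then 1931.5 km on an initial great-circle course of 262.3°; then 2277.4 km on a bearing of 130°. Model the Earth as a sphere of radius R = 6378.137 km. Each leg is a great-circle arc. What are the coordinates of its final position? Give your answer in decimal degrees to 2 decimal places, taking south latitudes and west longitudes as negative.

Apply the spherical direct solution leg by leg, carrying full precision between legs.
Leg 1: from (-9.39°, 160.55°), δ = 2744.4/6378.137 = 0.430282 rad, θ = 111° → φ = -17.20°, λ = -175.39°.
Leg 2: from (-17.20°, -175.39°), δ = 1931.5/6378.137 = 0.302831 rad, θ = 262.3° → φ = -18.69°, λ = 166.43°.
Leg 3: from (-18.69°, 166.43°), δ = 2277.4/6378.137 = 0.357064 rad, θ = 130° → φ = -30.87°, λ = -175.40°.

latitude -30.87°, longitude -175.40°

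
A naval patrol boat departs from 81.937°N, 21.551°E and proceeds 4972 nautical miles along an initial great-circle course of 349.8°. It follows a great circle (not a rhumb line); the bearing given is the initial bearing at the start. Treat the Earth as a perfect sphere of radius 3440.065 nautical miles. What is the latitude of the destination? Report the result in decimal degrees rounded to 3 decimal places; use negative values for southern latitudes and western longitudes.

latitude 15.122°

The arc subtends δ = 4972/3440.065 = 1.445322 rad at the centre.
Converting: φ₁ = 1.430070 rad, θ = 6.105162 rad.
Destination latitude: φ₂ = arcsin( sin φ₁ cos δ + cos φ₁ sin δ cos θ ) = arcsin(0.260869) = 15.122°.
For the longitude increment, Δλ = atan2( sin θ sin δ cos φ₁, cos δ − sin φ₁ sin φ₂ ) = atan2(-0.024643, -0.133144) = -169.514°.
λ₂ = 21.551° + -169.514° = -147.963°.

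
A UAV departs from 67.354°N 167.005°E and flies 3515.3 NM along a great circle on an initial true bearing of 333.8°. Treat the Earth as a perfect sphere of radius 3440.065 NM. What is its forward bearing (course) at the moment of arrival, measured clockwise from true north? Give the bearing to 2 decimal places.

final bearing 195.64°

δ = 3515.3/3440.065 = 1.021870 rad (58.5489°).
With φ₁ = 67.354° = 1.175549 rad and θ = 333.8° = 5.825909 rad:
Applying the spherical law of cosines for sides, sin φ₂ = sin φ₁ cos δ + cos φ₁ sin δ cos θ = 0.776265, so φ₂ = 50.920°.
Then Δλ = atan2(-0.145021, -0.194645) = -2.501264 rad, from sin θ sin δ cos φ₁ over cos δ − sin φ₁ sin φ₂.
Hence λ₂ = 167.005° + -143.312° = 23.693°.
The forward bearing on arrival equals the back-azimuth from the destination plus 180°.
Back-azimuth from P₂ (50.92°, 23.69°) to P₁ (67.35°, 167.00°), with Δλ' = λ₁ − λ₂ = 143.31°: atan2( sin Δλ' cos φ₁ , cos φ₂ sin φ₁ − sin φ₂ cos φ₁ cos Δλ' ) = 15.64°.
Final bearing = (15.64° + 180°) mod 360° = 195.64°.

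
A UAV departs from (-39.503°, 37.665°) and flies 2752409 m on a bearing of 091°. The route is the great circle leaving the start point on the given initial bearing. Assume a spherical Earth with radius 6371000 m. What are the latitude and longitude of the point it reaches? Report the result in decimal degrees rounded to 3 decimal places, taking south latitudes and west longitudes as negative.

The arc subtends δ = 2752409/6371000 = 0.432022 rad at the centre.
Converting: φ₁ = -0.689457 rad, θ = 1.588250 rad.
Applying the spherical law of cosines for sides, sin φ₂ = sin φ₁ cos δ + cos φ₁ sin δ cos θ = -0.583311, so φ₂ = -35.684°.
For the longitude increment, Δλ = atan2( sin θ sin δ cos φ₁, cos δ − sin φ₁ sin φ₂ ) = atan2(0.323022, 0.537066) = 31.025°.
λ₂ = λ₁ + Δλ = 68.690°.

latitude -35.684°, longitude 68.690°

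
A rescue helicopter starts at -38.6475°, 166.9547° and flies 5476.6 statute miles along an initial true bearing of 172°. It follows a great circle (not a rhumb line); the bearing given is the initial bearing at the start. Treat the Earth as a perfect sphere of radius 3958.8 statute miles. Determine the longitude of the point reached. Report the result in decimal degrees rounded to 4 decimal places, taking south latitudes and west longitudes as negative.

Central angle δ = d/R = 1.383399 rad.
With φ₁ = -38.6475° = -0.674526 rad and θ = 172° = 3.001966 rad:
Applying the spherical law of cosines for sides, sin φ₂ = sin φ₁ cos δ + cos φ₁ sin δ cos θ = -0.876213, so φ₂ = -61.1888°.
Then Δλ = atan2(0.106792, -0.360916) = 2.853911 rad, from sin θ sin δ cos φ₁ over cos δ − sin φ₁ sin φ₂.
λ₂ = 166.9547° + 163.5170° = 330.4717°, normalized to (−180°, 180°] → -29.5283°.

longitude -29.5283°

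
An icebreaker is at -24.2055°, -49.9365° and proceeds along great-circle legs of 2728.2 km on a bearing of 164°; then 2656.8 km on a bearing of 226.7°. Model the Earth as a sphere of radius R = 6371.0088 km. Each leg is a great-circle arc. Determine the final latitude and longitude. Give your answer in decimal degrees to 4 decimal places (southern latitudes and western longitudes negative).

Apply the spherical direct solution leg by leg, carrying full precision between legs.
Leg 1: from (-24.2055°, -49.9365°), δ = 2728.2/6371.0088 = 0.428221 rad, θ = 164° → φ = -47.4817°, λ = -40.1858°.
Leg 2: from (-47.4817°, -40.1858°), δ = 2656.8/6371.0088 = 0.417014 rad, θ = 226.7° → φ = -59.4998°, λ = -75.6913°.

latitude -59.4998°, longitude -75.6913°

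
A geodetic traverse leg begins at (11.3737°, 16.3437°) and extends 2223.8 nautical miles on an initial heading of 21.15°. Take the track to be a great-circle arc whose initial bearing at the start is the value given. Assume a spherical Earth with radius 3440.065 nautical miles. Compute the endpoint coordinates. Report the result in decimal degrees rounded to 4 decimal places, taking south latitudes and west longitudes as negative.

latitude 45.0854°, longitude 34.2714°

Angular distance δ = d/R = 2223.8 / 3440.065 = 0.646441 rad.
Start latitude φ₁ = 0.198509 rad; initial bearing θ = 0.369137 rad.
Applying the spherical law of cosines for sides, sin φ₂ = sin φ₁ cos δ + cos φ₁ sin δ cos θ = 0.708160, so φ₂ = 45.0854°.
For the longitude increment, Δλ = atan2( sin θ sin δ cos φ₁, cos δ − sin φ₁ sin φ₂ ) = atan2(0.213066, 0.658578) = 17.9277°.
Hence λ₂ = 16.3437° + 17.9277° = 34.2714°.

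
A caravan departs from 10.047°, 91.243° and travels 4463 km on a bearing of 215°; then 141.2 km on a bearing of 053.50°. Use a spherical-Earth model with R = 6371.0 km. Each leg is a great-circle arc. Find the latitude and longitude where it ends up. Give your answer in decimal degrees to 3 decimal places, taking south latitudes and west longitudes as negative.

latitude -21.982°, longitude 68.709°

Apply the spherical direct solution leg by leg, carrying full precision between legs.
Leg 1: from (10.047°, 91.243°), δ = 4463/6371 = 0.700518 rad, θ = 215° → φ = -22.741°, λ = 67.609°.
Leg 2: from (-22.741°, 67.609°), δ = 141.2/6371 = 0.022163 rad, θ = 53.5° → φ = -21.982°, λ = 68.709°.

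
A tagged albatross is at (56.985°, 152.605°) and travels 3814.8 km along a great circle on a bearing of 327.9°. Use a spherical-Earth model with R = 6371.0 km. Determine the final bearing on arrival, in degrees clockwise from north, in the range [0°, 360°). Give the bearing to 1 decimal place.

The arc subtends δ = 3814.8/6371 = 0.598776 rad at the centre.
Start latitude φ₁ = 0.994576 rad; initial bearing θ = 5.722935 rad.
sin φ₂ = sin φ₁ cos δ + cos φ₁ sin δ cos θ = (0.838528)(0.826026) + (0.544859)(0.563632)(0.847122) = 0.952797
φ₂ = asin(0.952797) = 1.262319 rad = 72.326°.
For the longitude increment, Δλ = atan2( sin θ sin δ cos φ₁, cos δ − sin φ₁ sin φ₂ ) = atan2(-0.163192, 0.027079) = -80.578°.
λ₂ = λ₁ + Δλ = 72.027°.
The forward bearing on arrival equals the back-azimuth from the destination plus 180°.
Back-azimuth from P₂ (72.3°, 72.0°) to P₁ (57.0°, 152.6°), with Δλ' = λ₁ − λ₂ = 80.6°: atan2( sin Δλ' cos φ₁ , cos φ₂ sin φ₁ − sin φ₂ cos φ₁ cos Δλ' ) = 72.5°.
Final bearing = (72.5° + 180°) mod 360° = 252.5°.

final bearing 252.5°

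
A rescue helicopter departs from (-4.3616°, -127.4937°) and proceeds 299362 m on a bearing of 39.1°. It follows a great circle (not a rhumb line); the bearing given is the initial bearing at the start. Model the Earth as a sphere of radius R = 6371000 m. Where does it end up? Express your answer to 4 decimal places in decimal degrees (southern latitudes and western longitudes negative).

latitude -2.2707°, longitude -125.7948°

δ = 299362/6371000 = 0.046988 rad (2.6922°).
Converting: φ₁ = -0.076124 rad, θ = 0.682424 rad.
Applying the spherical law of cosines for sides, sin φ₂ = sin φ₁ cos δ + cos φ₁ sin δ cos θ = -0.039621, so φ₂ = -2.2707°.
Then Δλ = atan2(0.029538, 0.995883) = 0.029651 rad, from sin θ sin δ cos φ₁ over cos δ − sin φ₁ sin φ₂.
λ₂ = λ₁ + Δλ = -125.7948°.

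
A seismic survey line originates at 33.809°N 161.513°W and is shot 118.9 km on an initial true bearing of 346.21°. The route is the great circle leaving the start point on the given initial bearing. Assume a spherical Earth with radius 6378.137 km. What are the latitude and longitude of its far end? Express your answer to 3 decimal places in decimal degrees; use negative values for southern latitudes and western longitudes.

The arc subtends δ = 118.9/6378.137 = 0.018642 rad at the centre.
With φ₁ = 33.809° = 0.590078 rad and θ = 346.21° = 6.042504 rad:
Applying the spherical law of cosines for sides, sin φ₂ = sin φ₁ cos δ + cos φ₁ sin δ cos θ = 0.571372, so φ₂ = 34.846°.
Δλ = atan2( sin θ sin δ cos φ₁ , cos δ − sin φ₁ sin φ₂ ) = atan2(-0.003692, 0.681900) = -0.005414 rad = -0.310°.
λ₂ = -161.513° + -0.310° = -161.823°.

latitude 34.846°, longitude -161.823°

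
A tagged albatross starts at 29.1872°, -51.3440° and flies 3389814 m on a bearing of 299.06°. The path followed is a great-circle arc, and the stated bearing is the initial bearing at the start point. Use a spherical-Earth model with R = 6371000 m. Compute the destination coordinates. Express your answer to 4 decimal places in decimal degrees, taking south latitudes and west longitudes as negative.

The arc subtends δ = 3389814/6371000 = 0.532069 rad at the centre.
Converting: φ₁ = 0.509413 rad, θ = 5.219582 rad.
sin φ₂ = sin φ₁ cos δ + cos φ₁ sin δ cos θ = (0.487665)(0.861759) + (0.873031)(0.507318)(0.485725) = 0.635379
φ₂ = asin(0.635379) = 0.688499 rad = 39.4481°.
Then Δλ = atan2(-0.387148, 0.551907) = -0.611713 rad, from sin θ sin δ cos φ₁ over cos δ − sin φ₁ sin φ₂.
Hence λ₂ = -51.3440° + -35.0486° = -86.3926°.

latitude 39.4481°, longitude -86.3926°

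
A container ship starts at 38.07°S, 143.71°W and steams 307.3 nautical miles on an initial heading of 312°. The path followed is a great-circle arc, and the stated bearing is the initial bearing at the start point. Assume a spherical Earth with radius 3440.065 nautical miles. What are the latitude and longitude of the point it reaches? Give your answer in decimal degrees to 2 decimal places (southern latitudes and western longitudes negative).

latitude -34.55°, longitude -148.33°

Central angle δ = d/R = 0.089330 rad.
With φ₁ = -38.07° = -0.664447 rad and θ = 312° = 5.445427 rad:
sin φ₂ = sin φ₁ cos δ + cos φ₁ sin δ cos θ = (-0.616624)(0.996013) + (0.787258)(0.089211)(0.669131) = -0.567171
φ₂ = asin(-0.567171) = -0.603067 rad = -34.55°.
Then Δλ = atan2(-0.052193, 0.646282) = -0.080583 rad, from sin θ sin δ cos φ₁ over cos δ − sin φ₁ sin φ₂.
Hence λ₂ = -143.71° + -4.62° = -148.33°.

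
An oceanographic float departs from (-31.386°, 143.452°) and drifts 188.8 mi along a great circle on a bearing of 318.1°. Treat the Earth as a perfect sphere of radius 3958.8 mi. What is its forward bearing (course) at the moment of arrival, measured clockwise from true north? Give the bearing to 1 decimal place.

Angular distance δ = d/R = 188.8 / 3958.8 = 0.047691 rad.
Start latitude φ₁ = -0.547789 rad; initial bearing θ = 5.551892 rad.
Applying the spherical law of cosines for sides, sin φ₂ = sin φ₁ cos δ + cos φ₁ sin δ cos θ = -0.489917, so φ₂ = -29.335°.
For the longitude increment, Δλ = atan2( sin θ sin δ cos φ₁, cos δ − sin φ₁ sin φ₂ ) = atan2(-0.027179, 0.743714) = -2.093°.
λ₂ = 143.452° + -2.093° = 141.359°.
The forward bearing on arrival equals the back-azimuth from the destination plus 180°.
Back-azimuth from P₂ (-29.3°, 141.4°) to P₁ (-31.4°, 143.5°), with Δλ' = λ₁ − λ₂ = 2.1°: atan2( sin Δλ' cos φ₁ , cos φ₂ sin φ₁ − sin φ₂ cos φ₁ cos Δλ' ) = 139.2°.
Final bearing = (139.2° + 180°) mod 360° = 319.2°.

final bearing 319.2°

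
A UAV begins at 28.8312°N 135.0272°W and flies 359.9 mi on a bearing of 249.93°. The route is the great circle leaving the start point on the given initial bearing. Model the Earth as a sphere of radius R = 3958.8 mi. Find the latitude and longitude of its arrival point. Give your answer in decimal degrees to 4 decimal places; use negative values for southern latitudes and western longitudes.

latitude 26.9329°, longitude -140.5158°

Angular distance δ = d/R = 359.9 / 3958.8 = 0.090911 rad.
Start latitude φ₁ = 0.503199 rad; initial bearing θ = 4.362101 rad.
Applying the spherical law of cosines for sides, sin φ₂ = sin φ₁ cos δ + cos φ₁ sin δ cos θ = 0.452946, so φ₂ = 26.9329°.
Δλ = atan2( sin θ sin δ cos φ₁ , cos δ − sin φ₁ sin φ₂ ) = atan2(-0.074703, 0.777446) = -0.095794 rad = -5.4886°.
λ₂ = -135.0272° + -5.4886° = -140.5158°.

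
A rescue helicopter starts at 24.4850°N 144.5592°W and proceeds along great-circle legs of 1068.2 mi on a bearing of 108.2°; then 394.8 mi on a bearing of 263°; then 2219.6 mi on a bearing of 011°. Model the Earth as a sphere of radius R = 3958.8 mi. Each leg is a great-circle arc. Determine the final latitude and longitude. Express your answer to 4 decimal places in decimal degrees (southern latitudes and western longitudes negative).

latitude 49.3952°, longitude -126.0338°

Apply the spherical direct solution leg by leg, carrying full precision between legs.
Leg 1: from (24.4850°, -144.5592°), δ = 1068.2/3958.8 = 0.269829 rad, θ = 108.2° → φ = 18.8861°, λ = -129.0353°.
Leg 2: from (18.8861°, -129.0353°), δ = 394.8/3958.8 = 0.099727 rad, θ = 263° → φ = 18.0953°, λ = -135.0027°.
Leg 3: from (18.0953°, -135.0027°), δ = 2219.6/3958.8 = 0.560675 rad, θ = 11° → φ = 49.3952°, λ = -126.0338°.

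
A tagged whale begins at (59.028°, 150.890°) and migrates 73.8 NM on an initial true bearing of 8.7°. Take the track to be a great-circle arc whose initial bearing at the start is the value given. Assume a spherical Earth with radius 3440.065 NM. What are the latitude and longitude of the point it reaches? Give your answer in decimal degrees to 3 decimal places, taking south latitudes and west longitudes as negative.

δ = 73.8/3440.065 = 0.021453 rad (1.2292°).
Converting: φ₁ = 1.030233 rad, θ = 0.151844 rad.
Destination latitude: φ₂ = arcsin( sin φ₁ cos δ + cos φ₁ sin δ cos θ ) = arcsin(0.868134) = 60.243°.
Then Δλ = atan2(0.001670, 0.255415) = 0.006538 rad, from sin θ sin δ cos φ₁ over cos δ − sin φ₁ sin φ₂.
Hence λ₂ = 150.890° + 0.375° = 151.265°.

latitude 60.243°, longitude 151.265°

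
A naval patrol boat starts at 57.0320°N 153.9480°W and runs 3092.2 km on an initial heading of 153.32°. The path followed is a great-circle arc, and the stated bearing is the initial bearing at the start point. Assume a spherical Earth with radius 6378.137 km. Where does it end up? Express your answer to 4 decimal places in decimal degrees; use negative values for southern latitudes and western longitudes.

latitude 31.0435°, longitude -139.8113°

The arc subtends δ = 3092.2/6378.137 = 0.484812 rad at the centre.
Start latitude φ₁ = 0.995396 rad; initial bearing θ = 2.675939 rad.
Applying the spherical law of cosines for sides, sin φ₂ = sin φ₁ cos δ + cos φ₁ sin δ cos θ = 0.515689, so φ₂ = 31.0435°.
Δλ = atan2( sin θ sin δ cos φ₁ , cos δ − sin φ₁ sin φ₂ ) = atan2(0.113871, 0.452113) = 0.246733 rad = 14.1367°.
λ₂ = λ₁ + Δλ = -139.8113°.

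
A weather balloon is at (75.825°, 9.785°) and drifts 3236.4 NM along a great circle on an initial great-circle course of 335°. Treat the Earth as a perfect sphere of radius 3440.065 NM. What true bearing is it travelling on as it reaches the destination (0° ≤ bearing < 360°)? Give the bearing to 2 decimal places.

final bearing 189.01°

Angular distance δ = d/R = 3236.4 / 3440.065 = 0.940796 rad.
With φ₁ = 75.825° = 1.323396 rad and θ = 335° = 5.846853 rad:
sin φ₂ = sin φ₁ cos δ + cos φ₁ sin δ cos θ = (0.969552)(0.589145) + (0.244884)(0.808027)(0.906308) = 0.750541
φ₂ = asin(0.750541) = 0.848880 rad = 48.637°.
For the longitude increment, Δλ = atan2( sin θ sin δ cos φ₁, cos δ − sin φ₁ sin φ₂ ) = atan2(-0.083625, -0.138544) = -148.885°.
Hence λ₂ = 9.785° + -148.885° = -139.100°.
The forward bearing on arrival equals the back-azimuth from the destination plus 180°.
Back-azimuth from P₂ (48.64°, -139.10°) to P₁ (75.83°, 9.79°), with Δλ' = λ₁ − λ₂ = 148.88°: atan2( sin Δλ' cos φ₁ , cos φ₂ sin φ₁ − sin φ₂ cos φ₁ cos Δλ' ) = 9.01°.
Final bearing = (9.01° + 180°) mod 360° = 189.01°.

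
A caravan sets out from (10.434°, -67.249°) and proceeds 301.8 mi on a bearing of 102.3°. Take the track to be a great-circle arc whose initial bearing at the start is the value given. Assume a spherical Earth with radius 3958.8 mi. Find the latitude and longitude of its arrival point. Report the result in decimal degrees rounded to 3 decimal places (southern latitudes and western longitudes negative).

Angular distance δ = d/R = 301.8 / 3958.8 = 0.076235 rad.
Converting: φ₁ = 0.182108 rad, θ = 1.785472 rad.
Destination latitude: φ₂ = arcsin( sin φ₁ cos δ + cos φ₁ sin δ cos θ ) = arcsin(0.164620) = 9.475°.
Δλ = atan2( sin θ sin δ cos φ₁ , cos δ − sin φ₁ sin φ₂ ) = atan2(0.073183, 0.967282) = 0.075514 rad = 4.327°.
Hence λ₂ = -67.249° + 4.327° = -62.922°.

latitude 9.475°, longitude -62.922°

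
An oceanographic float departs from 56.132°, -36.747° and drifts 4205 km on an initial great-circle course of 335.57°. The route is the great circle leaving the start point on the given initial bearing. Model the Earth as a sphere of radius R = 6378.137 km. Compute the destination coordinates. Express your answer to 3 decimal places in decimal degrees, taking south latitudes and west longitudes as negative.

latitude 75.265°, longitude -131.841°

Angular distance δ = d/R = 4205 / 6378.137 = 0.659283 rad.
Start latitude φ₁ = 0.979688 rad; initial bearing θ = 5.856801 rad.
sin φ₂ = sin φ₁ cos δ + cos φ₁ sin δ cos θ = (0.830324)(0.790431) + (0.557281)(0.612551)(0.910467) = 0.967114
φ₂ = asin(0.967114) = 1.313627 rad = 75.265°.
For the longitude increment, Δλ = atan2( sin θ sin δ cos φ₁, cos δ − sin φ₁ sin φ₂ ) = atan2(-0.141181, -0.012586) = -95.094°.
Hence λ₂ = -36.747° + -95.094° = -131.841°.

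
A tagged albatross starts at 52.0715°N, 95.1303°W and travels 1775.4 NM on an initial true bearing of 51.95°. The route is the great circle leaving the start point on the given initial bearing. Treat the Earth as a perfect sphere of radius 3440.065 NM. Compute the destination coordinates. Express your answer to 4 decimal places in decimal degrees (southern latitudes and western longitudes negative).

Central angle δ = d/R = 0.516095 rad.
Start latitude φ₁ = 0.908819 rad; initial bearing θ = 0.906699 rad.
Applying the spherical law of cosines for sides, sin φ₂ = sin φ₁ cos δ + cos φ₁ sin δ cos θ = 0.873003, so φ₂ = 60.8095°.
For the longitude increment, Δλ = atan2( sin θ sin δ cos φ₁, cos δ − sin φ₁ sin φ₂ ) = atan2(0.238869, 0.181147) = 52.8250°.
λ₂ = -95.1303° + 52.8250° = -42.3053°.

latitude 60.8095°, longitude -42.3053°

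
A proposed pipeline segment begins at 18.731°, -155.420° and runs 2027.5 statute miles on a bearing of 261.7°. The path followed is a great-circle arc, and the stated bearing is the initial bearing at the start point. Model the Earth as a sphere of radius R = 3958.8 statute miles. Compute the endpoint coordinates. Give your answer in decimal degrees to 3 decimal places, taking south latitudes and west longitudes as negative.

Central angle δ = d/R = 0.512150 rad.
Start latitude φ₁ = 0.326918 rad; initial bearing θ = 4.567527 rad.
Applying the spherical law of cosines for sides, sin φ₂ = sin φ₁ cos δ + cos φ₁ sin δ cos θ = 0.212927, so φ₂ = 12.294°.
For the longitude increment, Δλ = atan2( sin θ sin δ cos φ₁, cos δ − sin φ₁ sin φ₂ ) = atan2(-0.459237, 0.803316) = -29.756°.
λ₂ = -155.420° + -29.756° = -185.176°, normalized to (−180°, 180°] → 174.824°.

latitude 12.294°, longitude 174.824°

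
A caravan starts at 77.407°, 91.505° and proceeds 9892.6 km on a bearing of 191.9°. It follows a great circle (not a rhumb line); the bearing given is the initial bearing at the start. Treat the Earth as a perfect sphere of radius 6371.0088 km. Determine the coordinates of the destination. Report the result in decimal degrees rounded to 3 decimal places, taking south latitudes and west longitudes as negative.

latitude -11.285°, longitude 79.369°

δ = 9892.6/6371.0088 = 1.552753 rad (88.9662°).
Start latitude φ₁ = 1.351007 rad; initial bearing θ = 3.349287 rad.
Applying the spherical law of cosines for sides, sin φ₂ = sin φ₁ cos δ + cos φ₁ sin δ cos θ = -0.195695, so φ₂ = -11.285°.
Then Δλ = atan2(-0.044950, 0.209030) = -0.211816 rad, from sin θ sin δ cos φ₁ over cos δ − sin φ₁ sin φ₂.
Hence λ₂ = 91.505° + -12.136° = 79.369°.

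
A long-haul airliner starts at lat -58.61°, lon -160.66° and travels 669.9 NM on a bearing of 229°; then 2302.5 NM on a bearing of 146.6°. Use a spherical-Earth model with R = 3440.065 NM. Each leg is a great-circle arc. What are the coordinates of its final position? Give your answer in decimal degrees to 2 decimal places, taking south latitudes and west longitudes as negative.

Apply the spherical direct solution leg by leg, carrying full precision between legs.
Leg 1: from (-58.61°, -160.66°), δ = 669.9/3440.065 = 0.194735 rad, θ = 229° → φ = -64.64°, λ = 179.40°.
Leg 2: from (-64.64°, 179.40°), δ = 2302.5/3440.065 = 0.669319 rad, θ = 146.6° → φ = -68.52°, λ = -69.44°.

latitude -68.52°, longitude -69.44°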